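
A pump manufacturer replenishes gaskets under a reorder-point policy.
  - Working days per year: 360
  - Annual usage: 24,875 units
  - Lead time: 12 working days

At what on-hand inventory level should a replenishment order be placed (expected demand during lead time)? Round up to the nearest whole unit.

830 units

Daily demand d = 24,875 / 360 = 69.097 units/day
Demand during lead time = 69.097 × 12 = 829.17
Reorder point = 829.17 → round up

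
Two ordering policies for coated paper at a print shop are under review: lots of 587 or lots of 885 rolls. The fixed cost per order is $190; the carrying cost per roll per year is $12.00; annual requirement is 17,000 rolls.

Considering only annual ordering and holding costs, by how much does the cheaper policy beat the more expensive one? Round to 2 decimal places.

$64.84

For each Q, cost = (D/Q)·S + (Q/2)·H.
TC(587) = (17,000/587)×190 + (587/2)×12 = $9,024.56
TC(885) = (17,000/885)×190 + (885/2)×12 = $8,959.72
|ΔTC| = |$9,024.56 − $8,959.72| = $64.84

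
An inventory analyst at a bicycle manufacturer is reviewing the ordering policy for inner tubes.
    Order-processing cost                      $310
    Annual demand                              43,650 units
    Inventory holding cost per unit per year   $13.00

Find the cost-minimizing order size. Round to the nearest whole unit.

Q* = √(2·D·S / H) = √(2·43,650·310 / 13) = √2,081,769.2 ≈ 1,442.83

1,443 units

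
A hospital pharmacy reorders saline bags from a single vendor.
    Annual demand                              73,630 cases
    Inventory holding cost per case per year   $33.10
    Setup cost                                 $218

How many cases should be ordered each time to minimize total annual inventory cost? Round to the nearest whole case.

Optimal lot size Q* = (2 × 73,630 × $218 / $33.1)^½ ≈ 984.82

985 cases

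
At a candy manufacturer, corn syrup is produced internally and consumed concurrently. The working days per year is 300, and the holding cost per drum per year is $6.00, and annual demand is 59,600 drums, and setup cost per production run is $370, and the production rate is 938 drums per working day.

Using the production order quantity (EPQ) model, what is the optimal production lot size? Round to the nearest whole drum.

3,054 drums

d = 59,600/300 = 198.6667 drums/day;  effective holding cost H(1 − d/p) = 6·(1 − 198.6667/938) = 4.72921
Q* = √(2DS / H_eff) = √(2·59,600·370 / 4.72921) ≈ 3,053.83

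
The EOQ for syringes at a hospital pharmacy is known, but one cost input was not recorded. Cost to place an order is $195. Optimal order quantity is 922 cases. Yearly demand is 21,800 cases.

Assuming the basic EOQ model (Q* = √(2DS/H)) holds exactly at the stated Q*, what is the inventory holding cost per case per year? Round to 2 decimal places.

Since Q* = (2DS/H)^½, squaring gives Q*²·H = 2DS.
H = 2DS / Q² = 2 × 21,800 × 195 / 922² = 10.0014

$10.00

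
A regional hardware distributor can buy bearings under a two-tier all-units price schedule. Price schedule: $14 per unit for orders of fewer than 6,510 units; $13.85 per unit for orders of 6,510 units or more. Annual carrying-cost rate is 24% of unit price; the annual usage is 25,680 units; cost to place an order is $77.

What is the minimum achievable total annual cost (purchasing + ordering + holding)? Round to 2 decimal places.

H₁ = 24%×$14 = $3.3600;  H₂ = 24%×$13.85 = $3.3240
EOQ₁ = √(2×25,680×77/3.3600) = 1,084.90  (< 6,510, feasible at tier 1)
EOQ₂ = √(2×25,680×77/3.3240) = 1,090.76  (< 6,510 → use Q = 6,510 at tier-2 price)
TC(tier 1 (EOQ₁), Q≈1,084.9) = $363,165.25
TC(tier 2, Q≈6,510.0) = $366,791.36
Minimum at tier 1 (EOQ₁): $363,165.25

$363,165.25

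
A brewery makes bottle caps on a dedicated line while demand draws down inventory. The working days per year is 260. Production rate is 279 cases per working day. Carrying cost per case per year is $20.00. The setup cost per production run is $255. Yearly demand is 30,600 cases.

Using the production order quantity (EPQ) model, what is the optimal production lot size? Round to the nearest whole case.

1,162 cases

d = 30,600/260 = 117.6923 cases/day;  effective holding cost H(1 − d/p) = 20·(1 − 117.6923/279) = 11.56328
Q* = √(2DS / H_eff) = √(2·30,600·255 / 11.56328) ≈ 1,161.73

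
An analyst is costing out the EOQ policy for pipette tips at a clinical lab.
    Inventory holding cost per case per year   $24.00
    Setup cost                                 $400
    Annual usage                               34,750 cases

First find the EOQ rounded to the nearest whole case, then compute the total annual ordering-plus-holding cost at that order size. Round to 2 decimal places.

$25,830.22

Optimal lot size Q* = (2 × 34,750 × $400 / $24)^½ ≈ 1,076.26 → Q = 1,076 cases
Orders/yr = 34,750/1,076 = 32.296; ordering cost = 32.296 × $400 = $12,918.22
Average inventory = 1,076/2 = 538; holding cost = 538 × $24 = $12,912.00
Total = $12,918.22 + $12,912.00 = $25,830.22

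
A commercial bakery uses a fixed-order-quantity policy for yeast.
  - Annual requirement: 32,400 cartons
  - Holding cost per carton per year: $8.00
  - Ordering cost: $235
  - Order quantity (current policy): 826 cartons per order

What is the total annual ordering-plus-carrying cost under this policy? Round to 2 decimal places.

$12,521.92

Ordering: D/Q × S = 32,400/826 × $235 = $9,217.92
Holding:  Q/2 × H = 826/2 × $8 = $3,304.00
Total = $9,217.92 + $3,304.00 = $12,521.92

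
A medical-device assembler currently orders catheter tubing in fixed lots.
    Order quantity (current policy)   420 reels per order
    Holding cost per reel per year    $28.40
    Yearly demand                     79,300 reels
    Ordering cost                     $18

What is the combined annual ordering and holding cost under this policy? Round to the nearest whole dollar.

$9,363

Ordering: D/Q × S = 79,300/420 × $18 = $3,398.57
Holding:  Q/2 × H = 420/2 × $28.4 = $5,964.00
Total = $3,398.57 + $5,964.00 = $9,362.57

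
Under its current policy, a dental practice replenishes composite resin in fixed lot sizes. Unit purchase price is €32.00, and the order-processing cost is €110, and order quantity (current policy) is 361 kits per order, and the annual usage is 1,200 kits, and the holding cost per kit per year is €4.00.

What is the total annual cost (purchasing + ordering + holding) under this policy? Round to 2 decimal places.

€39,487.65

Orders/yr = 1,200/361 = 3.324; ordering cost = 3.324 × €110 = €365.65
Average inventory = 361/2 = 180.5; holding cost = 180.5 × €4 = €722.00
Purchase cost = D·C = 1,200 × 32 = €38,400.00
Total = €365.65 + €722.00 + €38,400.00 = €39,487.65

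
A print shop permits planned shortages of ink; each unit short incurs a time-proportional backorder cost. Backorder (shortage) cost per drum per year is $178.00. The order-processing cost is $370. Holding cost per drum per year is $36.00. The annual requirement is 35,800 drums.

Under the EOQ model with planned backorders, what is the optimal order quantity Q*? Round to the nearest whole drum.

Basic EOQ = √(2·35,800·370/36) = 857.840
Backorder adjustment √((H+b)/b) = √((36+178)/178) = 1.0965
Q* = 857.840 × 1.0965 ≈ 940.60

941 drums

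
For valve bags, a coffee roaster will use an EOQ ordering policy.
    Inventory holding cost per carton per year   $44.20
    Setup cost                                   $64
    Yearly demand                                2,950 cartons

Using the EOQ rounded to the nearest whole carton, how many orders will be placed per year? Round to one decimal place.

32.1 orders per year

Optimal lot size Q* = (2 × 2,950 × $64 / $44.2)^½ ≈ 92.43 → Q = 92
N = D/Q = 2,950/92 ≈ 32.065 orders/yr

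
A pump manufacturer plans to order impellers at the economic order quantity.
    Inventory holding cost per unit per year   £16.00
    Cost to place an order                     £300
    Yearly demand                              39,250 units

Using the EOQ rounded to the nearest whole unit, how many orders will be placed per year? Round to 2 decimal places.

EOQ = √(2DS/H) = √(2 × 39,250 × 300 / 16)
    = √(1,471,875.00) ≈ 1,213.21 → Q = 1,213
N = D/Q = 39,250/1,213 ≈ 32.358 orders/yr

32.36 orders per year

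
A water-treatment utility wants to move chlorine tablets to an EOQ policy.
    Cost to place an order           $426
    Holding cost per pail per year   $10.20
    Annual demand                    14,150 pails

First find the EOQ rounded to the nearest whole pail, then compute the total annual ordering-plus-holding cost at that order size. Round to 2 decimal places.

$11,089.15

EOQ = √(2DS/H) = √(2 × 14,150 × 426 / 10.2)
    = √(1,181,941.18) ≈ 1,087.17 → Q = 1,087 pails
Annual ordering cost = (D/Q)·S = (14,150/1,087) × 426 = $5,545.45
Annual holding cost  = (Q/2)·H = (1,087/2) × 10.2 = $5,543.70
Total = $5,545.45 + $5,543.70 = $11,089.15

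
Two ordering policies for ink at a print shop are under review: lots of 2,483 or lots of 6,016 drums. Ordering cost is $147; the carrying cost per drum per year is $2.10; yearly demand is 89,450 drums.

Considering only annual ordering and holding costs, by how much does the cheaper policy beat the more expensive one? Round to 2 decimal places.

$599.68

TC(Q) = (D/Q)S + (Q/2)H
TC(2,483) = (89,450/2,483)×147 + (2,483/2)×2.1 = $7,902.82
TC(6,016) = (89,450/6,016)×147 + (6,016/2)×2.1 = $8,502.50
|ΔTC| = |$7,902.82 − $8,502.50| = $599.68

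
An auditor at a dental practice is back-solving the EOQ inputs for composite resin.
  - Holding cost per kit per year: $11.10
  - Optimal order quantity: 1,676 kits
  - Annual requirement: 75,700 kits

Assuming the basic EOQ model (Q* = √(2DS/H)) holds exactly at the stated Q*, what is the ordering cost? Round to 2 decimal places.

From Q* = √(2DS/H) ⇒ Q*² = 2DS/H.
S = Q²H / (2D) = 1,676² × 11.1 / (2 × 75,700) = 205.9421

$205.94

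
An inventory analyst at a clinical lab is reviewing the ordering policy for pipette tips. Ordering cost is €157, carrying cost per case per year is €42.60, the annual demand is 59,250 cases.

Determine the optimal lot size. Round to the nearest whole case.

661 cases

Q* = √(2·D·S / H) = √(2·59,250·157 / 42.6) = √436,725.4 ≈ 660.85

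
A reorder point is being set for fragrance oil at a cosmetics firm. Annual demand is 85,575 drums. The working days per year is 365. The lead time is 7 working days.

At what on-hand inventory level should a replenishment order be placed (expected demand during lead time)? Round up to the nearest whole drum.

1,642 drums

Daily demand d = 85,575 / 365 = 234.452 drums/day
Demand during lead time = 234.452 × 7 = 1,641.16
Reorder point = 1,641.16 → round up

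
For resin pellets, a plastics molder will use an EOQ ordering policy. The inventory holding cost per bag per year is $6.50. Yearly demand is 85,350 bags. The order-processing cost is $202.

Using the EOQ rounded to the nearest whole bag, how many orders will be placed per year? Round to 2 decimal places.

37.06 orders per year

Q* = √(2·D·S / H) = √(2·85,350·202 / 6.5) = √5,304,830.8 ≈ 2,303.22 → Q = 2,303
N = D/Q = 85,350/2,303 ≈ 37.060 orders/yr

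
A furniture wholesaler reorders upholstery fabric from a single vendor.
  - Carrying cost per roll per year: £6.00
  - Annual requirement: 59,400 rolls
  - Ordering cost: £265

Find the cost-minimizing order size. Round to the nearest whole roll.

2,291 rolls

EOQ = √(2DS/H) = √(2 × 59,400 × 265 / 6)
    = √(5,247,000.00) ≈ 2,290.63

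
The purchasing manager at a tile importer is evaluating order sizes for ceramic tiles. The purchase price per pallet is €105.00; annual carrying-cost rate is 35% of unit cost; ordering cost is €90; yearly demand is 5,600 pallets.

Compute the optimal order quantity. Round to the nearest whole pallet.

H = i·C = 0.35 × €105 = €36.7500 per pallet-year
Q* = √(2·D·S / H) = √(2·5,600·90 / 36.75) = √27,428.6 ≈ 165.62

166 pallets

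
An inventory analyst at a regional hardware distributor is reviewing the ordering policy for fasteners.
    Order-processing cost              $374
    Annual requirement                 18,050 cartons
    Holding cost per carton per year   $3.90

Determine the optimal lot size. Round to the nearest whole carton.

Optimal lot size Q* = (2 × 18,050 × $374 / $3.9)^½ ≈ 1,860.62

1,861 cartons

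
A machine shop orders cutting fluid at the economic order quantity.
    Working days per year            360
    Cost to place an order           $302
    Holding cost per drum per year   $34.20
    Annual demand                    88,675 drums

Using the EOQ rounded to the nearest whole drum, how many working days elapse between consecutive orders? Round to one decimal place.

2DS/H = 2·88,675·302/34.2 = 1,566,073.10
EOQ = √1,566,073.10 ≈ 1,251.43 → Q = 1,251 drums
Days between orders = 360 / (D/Q) = 360 / 70.883 ≈ 5.079

5.1 days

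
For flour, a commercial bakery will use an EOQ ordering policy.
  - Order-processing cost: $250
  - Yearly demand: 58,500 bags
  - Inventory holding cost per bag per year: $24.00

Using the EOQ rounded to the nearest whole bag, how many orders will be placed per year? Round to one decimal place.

53.0 orders per year

EOQ = √(2DS/H) = √(2 × 58,500 × 250 / 24)
    = √(1,218,750.00) ≈ 1,103.97 → Q = 1,104
Orders per year = D/Q = 58,500 / 1,104 = 52.989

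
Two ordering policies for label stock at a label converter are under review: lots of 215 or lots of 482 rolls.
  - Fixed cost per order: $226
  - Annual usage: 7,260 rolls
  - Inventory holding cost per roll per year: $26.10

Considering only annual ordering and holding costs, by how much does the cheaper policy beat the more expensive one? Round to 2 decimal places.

$743.03

For each Q, cost = (D/Q)·S + (Q/2)·H.
TC(215) = (7,260/215)×226 + (215/2)×26.1 = $10,437.19
TC(482) = (7,260/482)×226 + (482/2)×26.1 = $9,694.17
|ΔTC| = |$10,437.19 − $9,694.17| = $743.03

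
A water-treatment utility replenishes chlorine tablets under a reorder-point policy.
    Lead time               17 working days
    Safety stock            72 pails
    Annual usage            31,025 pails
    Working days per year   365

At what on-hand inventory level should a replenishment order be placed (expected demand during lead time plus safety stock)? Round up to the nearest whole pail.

Daily demand d = 31,025 / 365 = 85.000 pails/day
Demand during lead time = 85.000 × 17 = 1,445.00
Reorder point = 1,445.00 + 72 = 1,517.00 → round up

1,517 pails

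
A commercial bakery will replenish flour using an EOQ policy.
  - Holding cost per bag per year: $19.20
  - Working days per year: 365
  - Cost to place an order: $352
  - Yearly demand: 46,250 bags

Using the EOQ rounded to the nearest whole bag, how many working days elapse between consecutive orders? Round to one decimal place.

10.3 days

EOQ = √(2DS/H) = √(2 × 46,250 × 352 / 19.2)
    = √(1,695,833.33) ≈ 1,302.24 → Q = 1,302 bags
T = Q/D × 365 days = 1,302/46,250 × 365 = 10.275 days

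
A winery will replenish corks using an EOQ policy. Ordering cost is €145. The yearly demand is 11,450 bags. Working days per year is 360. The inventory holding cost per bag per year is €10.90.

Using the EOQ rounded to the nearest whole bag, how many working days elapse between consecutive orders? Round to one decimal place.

17.4 days

EOQ = √(2DS/H) = √(2 × 11,450 × 145 / 10.9)
    = √(304,633.03) ≈ 551.94 → Q = 552 bags
Days between orders = 360 / (D/Q) = 360 / 20.743 ≈ 17.355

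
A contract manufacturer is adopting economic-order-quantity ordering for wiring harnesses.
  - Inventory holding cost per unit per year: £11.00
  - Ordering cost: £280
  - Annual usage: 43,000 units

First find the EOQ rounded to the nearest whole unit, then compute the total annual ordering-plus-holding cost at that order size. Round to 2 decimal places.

£16,275.14

2DS/H = 2·43,000·280/11 = 2,189,090.91
EOQ = √2,189,090.91 ≈ 1,479.56 → Q = 1,480 units
Annual ordering cost = (D/Q)·S = (43,000/1,480) × 280 = £8,135.14
Annual holding cost  = (Q/2)·H = (1,480/2) × 11 = £8,140.00
Total = £8,135.14 + £8,140.00 = £16,275.14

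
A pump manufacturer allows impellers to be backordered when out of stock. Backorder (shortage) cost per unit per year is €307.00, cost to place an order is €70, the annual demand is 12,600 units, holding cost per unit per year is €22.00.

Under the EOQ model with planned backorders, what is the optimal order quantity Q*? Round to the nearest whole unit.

Q* = √(2DS/H) · √((H + b)/b)
   = √(2 × 12,600 × 70 / 22) · √((22 + 307) / 307)
   = 283.164 × 1.0352 ≈ 293.13

293 units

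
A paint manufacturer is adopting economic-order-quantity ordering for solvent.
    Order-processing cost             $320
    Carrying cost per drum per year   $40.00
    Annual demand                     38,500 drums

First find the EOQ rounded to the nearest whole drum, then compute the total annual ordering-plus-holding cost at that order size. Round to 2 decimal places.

EOQ = √(2DS/H) = √(2 × 38,500 × 320 / 40)
    = √(616,000.00) ≈ 784.86 → Q = 785 drums
Orders/yr = 38,500/785 = 49.045; ordering cost = 49.045 × $320 = $15,694.27
Average inventory = 785/2 = 392.5; holding cost = 392.5 × $40 = $15,700.00
Total = $15,694.27 + $15,700.00 = $31,394.27

$31,394.27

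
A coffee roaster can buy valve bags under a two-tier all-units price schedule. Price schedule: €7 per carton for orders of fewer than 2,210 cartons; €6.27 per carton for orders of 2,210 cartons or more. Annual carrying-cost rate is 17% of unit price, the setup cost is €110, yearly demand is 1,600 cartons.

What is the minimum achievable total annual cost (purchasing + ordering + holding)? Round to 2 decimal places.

H₁ = 17%×€7 = €1.1900;  H₂ = 17%×€6.27 = €1.0659
EOQ₁ = √(2×1,600×110/1.1900) = 543.87  (< 2,210, feasible at tier 1)
EOQ₂ = √(2×1,600×110/1.0659) = 574.66  (< 2,210 → use Q = 2,210 at tier-2 price)
TC(tier 1 (EOQ₁), Q≈543.9) = €11,847.21
TC(tier 2, Q≈2,210.0) = €11,289.46
Minimum at tier 2: €11,289.46

€11,289.46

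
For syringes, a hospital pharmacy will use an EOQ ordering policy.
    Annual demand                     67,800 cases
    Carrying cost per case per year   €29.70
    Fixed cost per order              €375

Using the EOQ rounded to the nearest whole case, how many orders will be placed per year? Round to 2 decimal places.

51.83 orders per year

Q* = √(2·D·S / H) = √(2·67,800·375 / 29.7) = √1,712,121.2 ≈ 1,308.48 → Q = 1,308
N = D/Q = 67,800/1,308 ≈ 51.835 orders/yr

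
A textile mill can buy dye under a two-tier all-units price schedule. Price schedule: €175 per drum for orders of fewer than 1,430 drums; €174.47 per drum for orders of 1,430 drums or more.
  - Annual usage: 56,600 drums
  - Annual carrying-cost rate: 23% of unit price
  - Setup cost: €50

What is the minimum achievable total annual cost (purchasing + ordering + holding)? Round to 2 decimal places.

H₁ = 23%×€175 = €40.2500;  H₂ = 23%×€174.47 = €40.1281
EOQ₁ = √(2×56,600×50/40.2500) = 374.99  (< 1,430, feasible at tier 1)
EOQ₂ = √(2×56,600×50/40.1281) = 375.56  (< 1,430 → use Q = 1,430 at tier-2 price)
TC(tier 1 (EOQ₁), Q≈375.0) = €9,920,093.54
TC(tier 2, Q≈1,430.0) = €9,905,672.61
Minimum at tier 2: €9,905,672.61

€9,905,672.61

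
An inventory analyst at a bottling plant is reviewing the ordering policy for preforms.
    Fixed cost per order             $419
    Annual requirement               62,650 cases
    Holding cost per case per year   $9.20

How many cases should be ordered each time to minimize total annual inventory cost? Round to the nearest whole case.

2,389 cases

Optimal lot size Q* = (2 × 62,650 × $419 / $9.2)^½ ≈ 2,388.85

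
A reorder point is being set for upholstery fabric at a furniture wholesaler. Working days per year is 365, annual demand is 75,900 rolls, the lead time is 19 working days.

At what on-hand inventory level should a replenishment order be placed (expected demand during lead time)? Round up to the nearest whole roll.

3,951 rolls

Daily demand d = 75,900 / 365 = 207.945 rolls/day
Demand during lead time = 207.945 × 19 = 3,950.96
Reorder point = 3,950.96 → round up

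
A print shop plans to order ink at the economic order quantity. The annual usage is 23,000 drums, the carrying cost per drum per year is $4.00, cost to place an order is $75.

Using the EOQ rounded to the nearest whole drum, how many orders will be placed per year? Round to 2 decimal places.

Q* = √(2·D·S / H) = √(2·23,000·75 / 4) = √862,500.0 ≈ 928.71 → Q = 929
Orders per year = D/Q = 23,000 / 929 = 24.758

24.76 orders per year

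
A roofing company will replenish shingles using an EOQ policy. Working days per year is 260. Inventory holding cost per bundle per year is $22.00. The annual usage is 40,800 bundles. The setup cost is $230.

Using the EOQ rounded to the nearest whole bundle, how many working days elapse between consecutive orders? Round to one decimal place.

5.9 days

EOQ = √(2DS/H) = √(2 × 40,800 × 230 / 22)
    = √(853,090.91) ≈ 923.63 → Q = 924 bundles
Cycle time = (working days × Q)/D = (260 × 924) / 40,800 = 5.888 days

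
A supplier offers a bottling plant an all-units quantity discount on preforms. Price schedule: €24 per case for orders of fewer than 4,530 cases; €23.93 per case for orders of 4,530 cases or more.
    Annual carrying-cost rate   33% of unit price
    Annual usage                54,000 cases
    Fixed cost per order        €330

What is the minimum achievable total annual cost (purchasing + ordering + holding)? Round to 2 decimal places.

€1,312,800.86

H₁ = 33%×€24 = €7.9200;  H₂ = 33%×€23.93 = €7.8969
EOQ₁ = √(2×54,000×330/7.9200) = 2,121.32  (< 4,530, feasible at tier 1)
EOQ₂ = √(2×54,000×330/7.8969) = 2,124.42  (< 4,530 → use Q = 4,530 at tier-2 price)
TC(tier 1 (EOQ₁), Q≈2,121.3) = €1,312,800.86
TC(tier 2, Q≈4,530.0) = €1,314,040.25
Minimum at tier 1 (EOQ₁): €1,312,800.86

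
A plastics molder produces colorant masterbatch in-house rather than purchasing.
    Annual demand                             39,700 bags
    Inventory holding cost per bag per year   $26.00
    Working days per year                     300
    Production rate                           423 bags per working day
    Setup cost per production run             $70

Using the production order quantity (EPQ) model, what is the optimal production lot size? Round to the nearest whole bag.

558 bags

d = 39,700/300 = 132.3333 bags/day;  effective holding cost H(1 − d/p) = 26·(1 − 132.3333/423) = 17.86604
Q* = √(2DS / H_eff) = √(2·39,700·70 / 17.86604) ≈ 557.76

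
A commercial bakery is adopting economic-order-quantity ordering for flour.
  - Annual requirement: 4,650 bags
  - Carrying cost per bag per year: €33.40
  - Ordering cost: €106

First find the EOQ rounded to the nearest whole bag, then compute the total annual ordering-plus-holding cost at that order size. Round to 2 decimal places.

Optimal lot size Q* = (2 × 4,650 × €106 / €33.4)^½ ≈ 171.80 → Q = 172 bags
Orders/yr = 4,650/172 = 27.035; ordering cost = 27.035 × €106 = €2,865.70
Average inventory = 172/2 = 86; holding cost = 86 × €33.4 = €2,872.40
Total = €2,865.70 + €2,872.40 = €5,738.10

€5,738.10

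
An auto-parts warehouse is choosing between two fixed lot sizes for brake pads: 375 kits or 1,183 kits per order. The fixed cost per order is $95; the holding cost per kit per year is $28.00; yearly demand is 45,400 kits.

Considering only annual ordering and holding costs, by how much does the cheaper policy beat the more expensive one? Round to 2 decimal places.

For each Q, cost = (D/Q)·S + (Q/2)·H.
TC(375) = (45,400/375)×95 + (375/2)×28 = $16,751.33
TC(1,183) = (45,400/1,183)×95 + (1,183/2)×28 = $20,207.82
Cheaper: Q = 375.  Difference = $3,456.48

$3,456.48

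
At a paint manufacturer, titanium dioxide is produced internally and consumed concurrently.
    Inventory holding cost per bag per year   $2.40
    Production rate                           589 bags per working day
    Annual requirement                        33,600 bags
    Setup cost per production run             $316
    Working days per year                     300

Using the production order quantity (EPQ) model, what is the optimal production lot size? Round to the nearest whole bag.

3,305 bags

Daily demand d = 33,600/300 = 112.000; p = 589; 1 − d/p = 0.80985
EPQ = √(2DS / (H(1 − d/p)))
    = √(2 × 33,600 × 316 / (2.4 × 0.80985)) ≈ 3,305.38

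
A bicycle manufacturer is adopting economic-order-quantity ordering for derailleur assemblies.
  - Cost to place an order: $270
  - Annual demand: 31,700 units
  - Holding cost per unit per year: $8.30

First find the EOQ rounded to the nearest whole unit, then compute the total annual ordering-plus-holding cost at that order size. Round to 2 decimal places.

2DS/H = 2·31,700·270/8.3 = 2,062,409.64
EOQ = √2,062,409.64 ≈ 1,436.11 → Q = 1,436 units
Ordering: D/Q × S = 31,700/1,436 × $270 = $5,960.31
Holding:  Q/2 × H = 1,436/2 × $8.3 = $5,959.40
Total = $5,960.31 + $5,959.40 = $11,919.71

$11,919.71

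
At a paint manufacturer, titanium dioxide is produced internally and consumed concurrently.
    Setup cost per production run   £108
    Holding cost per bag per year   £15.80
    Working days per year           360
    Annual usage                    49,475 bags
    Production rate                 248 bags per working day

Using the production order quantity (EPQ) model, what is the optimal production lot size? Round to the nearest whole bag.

d = 49,475/360 = 137.4306 bags/day;  effective holding cost H(1 − d/p) = 15.8·(1 − 137.4306/248) = 7.04434
Q* = √(2DS / H_eff) = √(2·49,475·108 / 7.04434) ≈ 1,231.68

1,232 bags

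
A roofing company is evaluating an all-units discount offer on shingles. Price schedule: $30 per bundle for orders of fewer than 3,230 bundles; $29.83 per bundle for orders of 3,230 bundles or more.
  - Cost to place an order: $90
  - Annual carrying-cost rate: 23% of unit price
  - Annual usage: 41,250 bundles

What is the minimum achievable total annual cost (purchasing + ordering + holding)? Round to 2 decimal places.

H₁ = 23%×$30 = $6.9000;  H₂ = 23%×$29.83 = $6.8609
EOQ₁ = √(2×41,250×90/6.9000) = 1,037.35  (< 3,230, feasible at tier 1)
EOQ₂ = √(2×41,250×90/6.8609) = 1,040.30  (< 3,230 → use Q = 3,230 at tier-2 price)
TC(tier 1 (EOQ₁), Q≈1,037.3) = $1,244,657.69
TC(tier 2, Q≈3,230.0) = $1,242,717.23
Minimum at tier 2: $1,242,717.23

$1,242,717.23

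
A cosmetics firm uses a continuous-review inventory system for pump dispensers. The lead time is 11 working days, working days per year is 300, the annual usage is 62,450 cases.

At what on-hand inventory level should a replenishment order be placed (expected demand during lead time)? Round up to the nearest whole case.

2,290 cases

Daily demand d = 62,450 / 300 = 208.167 cases/day
Demand during lead time = 208.167 × 11 = 2,289.83
Reorder point = 2,289.83 → round up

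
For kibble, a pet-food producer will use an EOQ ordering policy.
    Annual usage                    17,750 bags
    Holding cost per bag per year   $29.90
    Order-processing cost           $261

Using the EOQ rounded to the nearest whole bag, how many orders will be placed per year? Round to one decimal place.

31.9 orders per year

2DS/H = 2·17,750·261/29.9 = 309,882.94
EOQ = √309,882.94 ≈ 556.67 → Q = 557
Orders per year = D/Q = 17,750 / 557 = 31.867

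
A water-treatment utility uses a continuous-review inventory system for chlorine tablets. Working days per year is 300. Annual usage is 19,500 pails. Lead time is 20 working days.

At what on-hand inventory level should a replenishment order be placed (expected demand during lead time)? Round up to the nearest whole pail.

Daily demand d = 19,500 / 300 = 65.000 pails/day
Demand during lead time = 65.000 × 20 = 1,300.00
Reorder point = 1,300.00 → round up

1,300 pails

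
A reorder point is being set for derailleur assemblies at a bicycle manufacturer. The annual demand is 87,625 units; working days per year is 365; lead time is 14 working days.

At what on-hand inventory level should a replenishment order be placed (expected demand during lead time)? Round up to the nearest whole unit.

3,361 units

Daily demand d = 87,625 / 365 = 240.068 units/day
Demand during lead time = 240.068 × 14 = 3,360.96
Reorder point = 3,360.96 → round up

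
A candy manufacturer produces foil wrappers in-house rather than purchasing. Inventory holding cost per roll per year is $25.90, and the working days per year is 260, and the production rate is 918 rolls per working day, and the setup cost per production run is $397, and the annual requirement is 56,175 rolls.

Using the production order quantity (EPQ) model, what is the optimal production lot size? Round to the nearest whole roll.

1,501 rolls

d = 56,175/260 = 216.0577 rolls/day;  effective holding cost H(1 − d/p) = 25.9·(1 − 216.0577/918) = 19.80425
Q* = √(2DS / H_eff) = √(2·56,175·397 / 19.80425) ≈ 1,500.73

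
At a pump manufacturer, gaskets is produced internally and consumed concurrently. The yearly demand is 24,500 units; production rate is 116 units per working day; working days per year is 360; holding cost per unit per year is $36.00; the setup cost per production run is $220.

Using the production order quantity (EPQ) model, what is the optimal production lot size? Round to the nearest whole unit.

Daily demand d = 24,500/360 = 68.056; p = 116; 1 − d/p = 0.41331
EPQ = √(2DS / (H(1 − d/p)))
    = √(2 × 24,500 × 220 / (36 × 0.41331)) ≈ 851.17

851 units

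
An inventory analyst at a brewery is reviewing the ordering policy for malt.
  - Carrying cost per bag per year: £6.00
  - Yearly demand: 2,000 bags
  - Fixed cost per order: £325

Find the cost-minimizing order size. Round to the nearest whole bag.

Q* = √(2·D·S / H) = √(2·2,000·325 / 6) = √216,666.7 ≈ 465.47

465 bags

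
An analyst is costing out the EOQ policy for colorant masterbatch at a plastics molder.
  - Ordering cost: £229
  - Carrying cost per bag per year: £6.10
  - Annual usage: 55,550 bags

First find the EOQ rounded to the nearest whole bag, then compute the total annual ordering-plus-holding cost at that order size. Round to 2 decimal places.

Optimal lot size Q* = (2 × 55,550 × £229 / £6.1)^½ ≈ 2,042.25 → Q = 2,042 bags
Annual ordering cost = (D/Q)·S = (55,550/2,042) × 229 = £6,229.65
Annual holding cost  = (Q/2)·H = (2,042/2) × 6.1 = £6,228.10
Total = £6,229.65 + £6,228.10 = £12,457.75

£12,457.75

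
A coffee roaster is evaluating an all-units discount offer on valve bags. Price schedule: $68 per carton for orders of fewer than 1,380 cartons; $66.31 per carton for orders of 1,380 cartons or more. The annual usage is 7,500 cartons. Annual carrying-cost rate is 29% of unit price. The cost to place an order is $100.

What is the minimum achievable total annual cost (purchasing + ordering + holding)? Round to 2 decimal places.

H₁ = 29%×$68 = $19.7200;  H₂ = 29%×$66.31 = $19.2299
EOQ₁ = √(2×7,500×100/19.7200) = 275.80  (< 1,380, feasible at tier 1)
EOQ₂ = √(2×7,500×100/19.2299) = 279.29  (< 1,380 → use Q = 1,380 at tier-2 price)
TC(tier 1 (EOQ₁), Q≈275.8) = $515,438.75
TC(tier 2, Q≈1,380.0) = $511,137.11
Minimum at tier 2: $511,137.11

$511,137.11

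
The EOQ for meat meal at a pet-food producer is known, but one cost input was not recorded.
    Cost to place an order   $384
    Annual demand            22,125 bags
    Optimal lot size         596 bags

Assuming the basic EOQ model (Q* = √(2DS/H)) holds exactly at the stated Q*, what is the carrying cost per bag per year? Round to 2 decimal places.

$47.84

EOQ relation: Q² = 2DS/H, so rearrange for the unknown.
H = 2DS / Q² = 2 × 22,125 × 384 / 596² = 47.8357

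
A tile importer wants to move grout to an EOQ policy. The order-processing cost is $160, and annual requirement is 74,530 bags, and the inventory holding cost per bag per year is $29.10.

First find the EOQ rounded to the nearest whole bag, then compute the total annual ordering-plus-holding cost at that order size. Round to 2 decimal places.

2DS/H = 2·74,530·160/29.1 = 819,573.88
EOQ = √819,573.88 ≈ 905.30 → Q = 905 bags
Ordering: D/Q × S = 74,530/905 × $160 = $13,176.57
Holding:  Q/2 × H = 905/2 × $29.1 = $13,167.75
Total = $13,176.57 + $13,167.75 = $26,344.32

$26,344.32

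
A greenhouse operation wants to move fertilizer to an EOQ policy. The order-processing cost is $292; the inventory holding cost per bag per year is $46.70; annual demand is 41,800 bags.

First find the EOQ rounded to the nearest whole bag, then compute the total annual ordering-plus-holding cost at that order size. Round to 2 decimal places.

2DS/H = 2·41,800·292/46.7 = 522,723.77
EOQ = √522,723.77 ≈ 723.00 → Q = 723 bags
Ordering: D/Q × S = 41,800/723 × $292 = $16,881.88
Holding:  Q/2 × H = 723/2 × $46.7 = $16,882.05
Total = $16,881.88 + $16,882.05 = $33,763.93

$33,763.93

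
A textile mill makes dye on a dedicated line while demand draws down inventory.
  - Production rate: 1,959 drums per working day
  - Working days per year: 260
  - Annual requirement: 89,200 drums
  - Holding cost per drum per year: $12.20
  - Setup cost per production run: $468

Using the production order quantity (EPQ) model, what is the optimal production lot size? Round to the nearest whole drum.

2,880 drums

Daily demand d = 89,200/260 = 343.077; p = 1959; 1 − d/p = 0.82487
EPQ = √(2DS / (H(1 − d/p)))
    = √(2 × 89,200 × 468 / (12.2 × 0.82487)) ≈ 2,880.36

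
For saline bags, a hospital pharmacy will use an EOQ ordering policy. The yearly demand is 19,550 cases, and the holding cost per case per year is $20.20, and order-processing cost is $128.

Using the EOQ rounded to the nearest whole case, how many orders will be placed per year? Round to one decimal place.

39.3 orders per year

2DS/H = 2·19,550·128/20.2 = 247,762.38
EOQ = √247,762.38 ≈ 497.76 → Q = 498
Orders per year = D/Q = 19,550 / 498 = 39.257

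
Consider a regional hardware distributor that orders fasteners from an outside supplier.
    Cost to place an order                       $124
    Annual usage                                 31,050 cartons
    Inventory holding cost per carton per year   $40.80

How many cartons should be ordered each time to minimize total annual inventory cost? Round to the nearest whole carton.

434 cartons

2DS/H = 2·31,050·124/40.8 = 188,735.29
EOQ = √188,735.29 ≈ 434.44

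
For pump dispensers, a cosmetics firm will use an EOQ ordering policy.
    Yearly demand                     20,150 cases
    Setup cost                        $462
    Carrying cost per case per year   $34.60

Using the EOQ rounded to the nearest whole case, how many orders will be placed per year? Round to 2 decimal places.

27.45 orders per year

2DS/H = 2·20,150·462/34.6 = 538,109.83
EOQ = √538,109.83 ≈ 733.56 → Q = 734
N = D/Q = 20,150/734 ≈ 27.452 orders/yr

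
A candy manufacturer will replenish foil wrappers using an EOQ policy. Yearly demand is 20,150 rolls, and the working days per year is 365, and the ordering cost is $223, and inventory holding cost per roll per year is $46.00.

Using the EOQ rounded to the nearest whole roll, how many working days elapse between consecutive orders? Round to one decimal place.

8.0 days

Q* = √(2·D·S / H) = √(2·20,150·223 / 46) = √195,367.4 ≈ 442.00 → Q = 442 rolls
T = Q/D × 365 days = 442/20,150 × 365 = 8.006 days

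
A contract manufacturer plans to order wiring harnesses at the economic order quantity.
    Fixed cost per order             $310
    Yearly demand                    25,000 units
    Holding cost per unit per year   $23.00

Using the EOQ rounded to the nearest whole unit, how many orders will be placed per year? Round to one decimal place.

30.5 orders per year

2DS/H = 2·25,000·310/23 = 673,913.04
EOQ = √673,913.04 ≈ 820.92 → Q = 821
N = D/Q = 25,000/821 ≈ 30.451 orders/yr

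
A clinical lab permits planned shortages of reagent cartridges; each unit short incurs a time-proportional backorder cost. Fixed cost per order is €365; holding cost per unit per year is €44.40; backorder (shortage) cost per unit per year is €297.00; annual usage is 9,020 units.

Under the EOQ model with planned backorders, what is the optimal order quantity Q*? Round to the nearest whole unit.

413 units

Basic EOQ = √(2·9,020·365/44.4) = 385.100
Backorder adjustment √((H+b)/b) = √((44.4+297)/297) = 1.0721
Q* = 385.100 × 1.0721 ≈ 412.88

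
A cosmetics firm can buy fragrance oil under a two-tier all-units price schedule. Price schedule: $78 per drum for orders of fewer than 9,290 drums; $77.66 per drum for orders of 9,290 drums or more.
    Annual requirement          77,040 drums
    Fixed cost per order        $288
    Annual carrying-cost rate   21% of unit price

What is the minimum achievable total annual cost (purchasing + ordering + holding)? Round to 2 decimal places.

$6,036,080.40

H₁ = 21%×$78 = $16.3800;  H₂ = 21%×$77.66 = $16.3086
EOQ₁ = √(2×77,040×288/16.3800) = 1,645.93  (< 9,290, feasible at tier 1)
EOQ₂ = √(2×77,040×288/16.3086) = 1,649.53  (< 9,290 → use Q = 9,290 at tier-2 price)
TC(tier 1 (EOQ₁), Q≈1,645.9) = $6,036,080.40
TC(tier 2, Q≈9,290.0) = $6,061,068.17
Minimum at tier 1 (EOQ₁): $6,036,080.40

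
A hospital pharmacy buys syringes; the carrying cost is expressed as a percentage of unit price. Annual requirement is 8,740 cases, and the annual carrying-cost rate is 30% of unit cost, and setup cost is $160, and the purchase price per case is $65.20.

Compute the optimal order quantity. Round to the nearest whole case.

378 cases

H = i·C = 0.3 × $65.2 = $19.5600 per case-year
2DS/H = 2·8,740·160/19.56 = 142,985.69
EOQ = √142,985.69 ≈ 378.13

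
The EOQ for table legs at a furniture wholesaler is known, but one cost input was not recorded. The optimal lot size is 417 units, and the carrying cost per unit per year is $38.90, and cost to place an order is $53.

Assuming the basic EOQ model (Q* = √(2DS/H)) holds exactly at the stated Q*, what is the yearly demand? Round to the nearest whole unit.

From Q* = √(2DS/H) ⇒ Q*² = 2DS/H.
D = Q²H / (2S) = 417² × 38.9 / (2 × 53) = 63,813.98

63,814 units per year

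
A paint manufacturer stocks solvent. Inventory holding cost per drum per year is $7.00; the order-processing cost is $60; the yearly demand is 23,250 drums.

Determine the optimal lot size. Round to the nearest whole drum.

631 drums

Optimal lot size Q* = (2 × 23,250 × $60 / $7)^½ ≈ 631.33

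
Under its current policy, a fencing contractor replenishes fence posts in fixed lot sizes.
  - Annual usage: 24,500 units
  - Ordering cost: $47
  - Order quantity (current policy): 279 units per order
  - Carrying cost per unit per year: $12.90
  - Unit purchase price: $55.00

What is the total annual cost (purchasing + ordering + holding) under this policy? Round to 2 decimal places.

Annual ordering cost = (D/Q)·S = (24,500/279) × 47 = $4,127.24
Annual holding cost  = (Q/2)·H = (279/2) × 12.9 = $1,799.55
Purchase cost = D·C = 24,500 × 55 = $1,347,500.00
Total = $4,127.24 + $1,799.55 + $1,347,500.00 = $1,353,426.79

$1,353,426.79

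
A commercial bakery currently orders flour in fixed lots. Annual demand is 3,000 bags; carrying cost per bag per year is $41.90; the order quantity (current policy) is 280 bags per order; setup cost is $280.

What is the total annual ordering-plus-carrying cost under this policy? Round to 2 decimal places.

Ordering: D/Q × S = 3,000/280 × $280 = $3,000.00
Holding:  Q/2 × H = 280/2 × $41.9 = $5,866.00
Total = $3,000.00 + $5,866.00 = $8,866.00

$8,866.00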